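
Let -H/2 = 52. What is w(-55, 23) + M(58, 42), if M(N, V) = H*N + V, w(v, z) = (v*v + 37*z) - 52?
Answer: -2166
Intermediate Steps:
H = -104 (H = -2*52 = -104)
w(v, z) = -52 + v² + 37*z (w(v, z) = (v² + 37*z) - 52 = -52 + v² + 37*z)
M(N, V) = V - 104*N (M(N, V) = -104*N + V = V - 104*N)
w(-55, 23) + M(58, 42) = (-52 + (-55)² + 37*23) + (42 - 104*58) = (-52 + 3025 + 851) + (42 - 6032) = 3824 - 5990 = -2166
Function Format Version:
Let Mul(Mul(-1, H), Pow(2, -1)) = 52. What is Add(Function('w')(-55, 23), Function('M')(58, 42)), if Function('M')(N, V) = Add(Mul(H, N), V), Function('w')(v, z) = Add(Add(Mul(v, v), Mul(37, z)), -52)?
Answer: -2166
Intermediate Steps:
H = -104 (H = Mul(-2, 52) = -104)
Function('w')(v, z) = Add(-52, Pow(v, 2), Mul(37, z)) (Function('w')(v, z) = Add(Add(Pow(v, 2), Mul(37, z)), -52) = Add(-52, Pow(v, 2), Mul(37, z)))
Function('M')(N, V) = Add(V, Mul(-104, N)) (Function('M')(N, V) = Add(Mul(-104, N), V) = Add(V, Mul(-104, N)))
Add(Function('w')(-55, 23), Function('M')(58, 42)) = Add(Add(-52, Pow(-55, 2), Mul(37, 23)), Add(42, Mul(-104, 58))) = Add(Add(-52, 3025, 851), Add(42, -6032)) = Add(3824, -5990) = -2166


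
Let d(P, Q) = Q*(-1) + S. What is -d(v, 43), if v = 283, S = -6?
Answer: 49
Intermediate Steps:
d(P, Q) = -6 - Q (d(P, Q) = Q*(-1) - 6 = -Q - 6 = -6 - Q)
-d(v, 43) = -(-6 - 1*43) = -(-6 - 43) = -1*(-49) = 49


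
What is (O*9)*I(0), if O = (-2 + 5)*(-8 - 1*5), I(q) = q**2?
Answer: 0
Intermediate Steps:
O = -39 (O = 3*(-8 - 5) = 3*(-13) = -39)
(O*9)*I(0) = -39*9*0**2 = -351*0 = 0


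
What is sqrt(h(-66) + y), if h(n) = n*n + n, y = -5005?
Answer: I*sqrt(715) ≈ 26.739*I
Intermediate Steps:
h(n) = n + n**2 (h(n) = n**2 + n = n + n**2)
sqrt(h(-66) + y) = sqrt(-66*(1 - 66) - 5005) = sqrt(-66*(-65) - 5005) = sqrt(4290 - 5005) = sqrt(-715) = I*sqrt(715)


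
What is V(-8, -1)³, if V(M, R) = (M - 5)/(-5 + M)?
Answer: 1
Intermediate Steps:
V(M, R) = 1 (V(M, R) = (-5 + M)/(-5 + M) = 1)
V(-8, -1)³ = 1³ = 1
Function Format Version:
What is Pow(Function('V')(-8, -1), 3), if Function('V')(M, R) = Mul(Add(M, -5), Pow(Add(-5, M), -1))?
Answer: 1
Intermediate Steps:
Function('V')(M, R) = 1 (Function('V')(M, R) = Mul(Add(-5, M), Pow(Add(-5, M), -1)) = 1)
Pow(Function('V')(-8, -1), 3) = Pow(1, 3) = 1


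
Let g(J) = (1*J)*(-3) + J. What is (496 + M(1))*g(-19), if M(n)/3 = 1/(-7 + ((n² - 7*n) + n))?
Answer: 37677/2 ≈ 18839.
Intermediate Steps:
g(J) = -2*J (g(J) = J*(-3) + J = -3*J + J = -2*J)
M(n) = 3/(-7 + n² - 6*n) (M(n) = 3/(-7 + ((n² - 7*n) + n)) = 3/(-7 + (n² - 6*n)) = 3/(-7 + n² - 6*n))
(496 + M(1))*g(-19) = (496 + 3/(-7 + 1² - 6*1))*(-2*(-19)) = (496 + 3/(-7 + 1 - 6))*38 = (496 + 3/(-12))*38 = (496 + 3*(-1/12))*38 = (496 - ¼)*38 = (1983/4)*38 = 37677/2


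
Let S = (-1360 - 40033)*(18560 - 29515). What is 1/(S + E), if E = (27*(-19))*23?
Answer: 1/453448516 ≈ 2.2053e-9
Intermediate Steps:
S = 453460315 (S = -41393*(-10955) = 453460315)
E = -11799 (E = -513*23 = -11799)
1/(S + E) = 1/(453460315 - 11799) = 1/453448516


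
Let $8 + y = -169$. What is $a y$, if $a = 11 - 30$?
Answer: $3363$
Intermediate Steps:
$y = -177$ ($y = -8 - 169 = -177$)
$a = -19$ ($a = 11 - 30 = -19$)
$a y = \left(-19\right) \left(-177\right) = 3363$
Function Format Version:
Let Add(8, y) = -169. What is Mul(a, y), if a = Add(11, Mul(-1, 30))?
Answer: 3363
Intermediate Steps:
y = -177 (y = Add(-8, -169) = -177)
a = -19 (a = Add(11, -30) = -19)
Mul(a, y) = Mul(-19, -177) = 3363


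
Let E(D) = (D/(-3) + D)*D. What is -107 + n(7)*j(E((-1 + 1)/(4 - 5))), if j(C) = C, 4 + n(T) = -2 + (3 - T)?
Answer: -107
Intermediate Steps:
n(T) = -3 - T (n(T) = -4 + (-2 + (3 - T)) = -4 + (1 - T) = -3 - T)
E(D) = 2*D**2/3 (E(D) = (D*(-1/3) + D)*D = (-D/3 + D)*D = (2*D/3)*D = 2*D**2/3)
-107 + n(7)*j(E((-1 + 1)/(4 - 5))) = -107 + (-3 - 1*7)*(2*((-1 + 1)/(4 - 5))**2/3) = -107 + (-3 - 7)*(2*(0/(-1))**2/3) = -107 - 20*(0*(-1))**2/3 = -107 - 20*0**2/3 = -107 - 20*0/3 = -107 - 10*0 = -107 + 0 = -107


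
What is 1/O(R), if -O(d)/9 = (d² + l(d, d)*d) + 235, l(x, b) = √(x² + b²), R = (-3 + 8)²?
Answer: 86/37485 - 25*√2/14994 ≈ -6.3715e-5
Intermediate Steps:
R = 25 (R = 5² = 25)
l(x, b) = √(b² + x²)
O(d) = -2115 - 9*d² - 9*d*√2*√(d²) (O(d) = -9*((d² + √(d² + d²)*d) + 235) = -9*((d² + √(2*d²)*d) + 235) = -9*((d² + (√2*√(d²))*d) + 235) = -9*((d² + d*√2*√(d²)) + 235) = -9*(235 + d² + d*√2*√(d²)) = -2115 - 9*d² - 9*d*√2*√(d²))
1/O(R) = 1/(-2115 - 9*25² - 9*25*√2*√(25²)) = 1/(-2115 - 9*625 - 9*25*√2*√625) = 1/(-2115 - 5625 - 9*25*√2*25) = 1/(-2115 - 5625 - 5625*√2) = 1/(-7740 - 5625*√2)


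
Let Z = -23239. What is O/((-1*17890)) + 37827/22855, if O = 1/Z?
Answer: 629056519801/380074728082 ≈ 1.6551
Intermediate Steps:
O = -1/23239 (O = 1/(-23239) = -1/23239 ≈ -4.3031e-5)
O/((-1*17890)) + 37827/22855 = -1/(23239*((-1*17890))) + 37827/22855 = -1/23239/(-17890) + 37827*(1/22855) = -1/23239*(-1/17890) + 37827/22855 = 1/415745710 + 37827/22855 = 629056519801/380074728082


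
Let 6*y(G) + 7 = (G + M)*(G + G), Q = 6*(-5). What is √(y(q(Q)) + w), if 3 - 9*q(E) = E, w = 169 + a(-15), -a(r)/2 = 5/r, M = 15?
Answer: √61986/18 ≈ 13.832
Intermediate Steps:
a(r) = -10/r
w = 509/3 (w = 169 - 10/(-15) = 169 - 10*(-1/15) = 169 + ⅔ = 509/3 ≈ 169.67)
Q = -30
q(E) = ⅓ - E/9
y(G) = -7/6 + G*(15 + G)/3 (y(G) = -7/6 + ((G + 15)*(G + G))/6 = -7/6 + ((15 + G)*(2*G))/6 = -7/6 + (2*G*(15 + G))/6 = -7/6 + G*(15 + G)/3)
√(y(q(Q)) + w) = √((-7/6 + 5*(⅓ - ⅑*(-30)) + (⅓ - ⅑*(-30))²/3) + 509/3) = √((-7/6 + 5*(⅓ + 10/3) + (⅓ + 10/3)²/3) + 509/3) = √((-7/6 + 5*(11/3) + (11/3)²/3) + 509/3) = √((-7/6 + 55/3 + (⅓)*(121/9)) + 509/3) = √((-7/6 + 55/3 + 121/27) + 509/3) = √(1169/54 + 509/3) = √(10331/54) = √61986/18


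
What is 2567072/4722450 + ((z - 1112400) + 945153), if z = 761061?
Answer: 1402129745686/2361225 ≈ 5.9381e+5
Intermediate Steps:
2567072/4722450 + ((z - 1112400) + 945153) = 2567072/4722450 + ((761061 - 1112400) + 945153) = 2567072*(1/4722450) + (-351339 + 945153) = 1283536/2361225 + 593814 = 1402129745686/2361225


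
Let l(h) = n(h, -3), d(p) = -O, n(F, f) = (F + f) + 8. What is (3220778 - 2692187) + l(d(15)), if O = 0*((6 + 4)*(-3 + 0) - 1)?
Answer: 528596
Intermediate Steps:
n(F, f) = 8 + F + f
O = 0 (O = 0*(10*(-3) - 1) = 0*(-30 - 1) = 0*(-31) = 0)
d(p) = 0 (d(p) = -1*0 = 0)
l(h) = 5 + h (l(h) = 8 + h - 3 = 5 + h)
(3220778 - 2692187) + l(d(15)) = (3220778 - 2692187) + (5 + 0) = 528591 + 5 = 528596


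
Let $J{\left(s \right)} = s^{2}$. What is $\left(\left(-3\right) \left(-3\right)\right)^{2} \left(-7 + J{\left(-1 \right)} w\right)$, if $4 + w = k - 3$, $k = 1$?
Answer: $-1053$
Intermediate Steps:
$w = -6$ ($w = -4 + \left(1 - 3\right) = -4 - 2 = -6$)
$\left(\left(-3\right) \left(-3\right)\right)^{2} \left(-7 + J{\left(-1 \right)} w\right) = \left(\left(-3\right) \left(-3\right)\right)^{2} \left(-7 + \left(-1\right)^{2} \left(-6\right)\right) = 9^{2} \left(-7 + 1 \left(-6\right)\right) = 81 \left(-7 - 6\right) = 81 \left(-13\right) = -1053$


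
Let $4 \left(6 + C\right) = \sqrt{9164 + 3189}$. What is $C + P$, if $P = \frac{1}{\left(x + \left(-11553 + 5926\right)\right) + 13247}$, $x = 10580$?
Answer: $- \frac{109199}{18200} + \frac{\sqrt{12353}}{4} \approx 21.786$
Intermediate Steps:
$P = \frac{1}{18200}$ ($P = \frac{1}{\left(10580 + \left(-11553 + 5926\right)\right) + 13247} = \frac{1}{\left(10580 - 5627\right) + 13247} = \frac{1}{4953 + 13247} = \frac{1}{18200} \approx 5.4945 \cdot 10^{-5}$)
$C = -6 + \frac{\sqrt{12353}}{4}$ ($C = -6 + \frac{\sqrt{9164 + 3189}}{4} = -6 + \frac{\sqrt{12353}}{4} \approx 21.786$)
$C + P = \left(-6 + \frac{\sqrt{12353}}{4}\right) + \frac{1}{18200} = - \frac{109199}{18200} + \frac{\sqrt{12353}}{4}$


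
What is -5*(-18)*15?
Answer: 1350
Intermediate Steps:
-5*(-18)*15 = 90*15 = 1350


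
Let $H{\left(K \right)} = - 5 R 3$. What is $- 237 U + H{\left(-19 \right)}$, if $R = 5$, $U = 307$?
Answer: $-72834$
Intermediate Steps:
$H{\left(K \right)} = -75$ ($H{\left(K \right)} = \left(-5\right) 5 \cdot 3 = \left(-25\right) 3 = -75$)
$- 237 U + H{\left(-19 \right)} = \left(-237\right) 307 - 75 = -72759 - 75 = -72834$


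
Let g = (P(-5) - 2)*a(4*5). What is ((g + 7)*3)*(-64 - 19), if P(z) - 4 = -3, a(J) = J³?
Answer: 1990257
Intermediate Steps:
P(z) = 1 (P(z) = 4 - 3 = 1)
g = -8000 (g = (1 - 2)*(4*5)³ = -1*20³ = -1*8000 = -8000)
((g + 7)*3)*(-64 - 19) = ((-8000 + 7)*3)*(-64 - 19) = -7993*3*(-83) = -23979*(-83) = 1990257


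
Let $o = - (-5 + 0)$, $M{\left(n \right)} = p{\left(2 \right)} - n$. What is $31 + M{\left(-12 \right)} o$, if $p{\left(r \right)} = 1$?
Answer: $96$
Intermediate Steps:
$M{\left(n \right)} = 1 - n$
$o = 5$ ($o = \left(-1\right) \left(-5\right) = 5$)
$31 + M{\left(-12 \right)} o = 31 + \left(1 - -12\right) 5 = 31 + \left(1 + 12\right) 5 = 31 + 13 \cdot 5 = 31 + 65 = 96$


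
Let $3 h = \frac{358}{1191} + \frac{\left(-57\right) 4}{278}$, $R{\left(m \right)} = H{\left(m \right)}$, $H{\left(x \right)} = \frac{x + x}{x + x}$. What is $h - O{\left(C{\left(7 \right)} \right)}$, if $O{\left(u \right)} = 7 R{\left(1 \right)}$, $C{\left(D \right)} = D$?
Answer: $- \frac{3562541}{496647} \approx -7.1732$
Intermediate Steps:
$H{\left(x \right)} = 1$ ($H{\left(x \right)} = \frac{2 x}{2 x} = 2 x \frac{1}{2 x} = 1$)
$R{\left(m \right)} = 1$
$h = - \frac{86012}{496647}$ ($h = \frac{\frac{358}{1191} + \frac{\left(-57\right) 4}{278}}{3} = \frac{358 \cdot \frac{1}{1191} - \frac{114}{139}}{3} = \frac{\frac{358}{1191} - \frac{114}{139}}{3} = \frac{1}{3} \left(- \frac{86012}{165549}\right) = - \frac{86012}{496647} \approx -0.17319$)
$O{\left(u \right)} = 7$ ($O{\left(u \right)} = 7 \cdot 1 = 7$)
$h - O{\left(C{\left(7 \right)} \right)} = - \frac{86012}{496647} - 7 = - \frac{3562541}{496647}$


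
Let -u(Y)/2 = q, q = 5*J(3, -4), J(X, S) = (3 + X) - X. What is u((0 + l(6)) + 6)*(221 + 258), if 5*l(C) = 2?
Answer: -14370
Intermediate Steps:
J(X, S) = 3
q = 15 (q = 5*3 = 15)
l(C) = ⅖ (l(C) = (⅕)*2 = ⅖)
u(Y) = -30 (u(Y) = -2*15 = -30)
u((0 + l(6)) + 6)*(221 + 258) = -30*(221 + 258) = -30*479 = -14370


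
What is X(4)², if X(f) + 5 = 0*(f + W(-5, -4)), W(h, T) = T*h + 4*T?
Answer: 25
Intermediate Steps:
W(h, T) = 4*T + T*h
X(f) = -5 (X(f) = -5 + 0*(f - 4*(4 - 5)) = -5 + 0*(f - 4*(-1)) = -5 + 0*(f + 4) = -5 + 0*(4 + f) = -5 + 0 = -5)
X(4)² = (-5)² = 25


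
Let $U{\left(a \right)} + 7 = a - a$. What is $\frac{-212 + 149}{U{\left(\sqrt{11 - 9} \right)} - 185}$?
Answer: $\frac{21}{64} \approx 0.32813$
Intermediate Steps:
$U{\left(a \right)} = -7$ ($U{\left(a \right)} = -7 + \left(a - a\right) = -7 + 0 = -7$)
$\frac{-212 + 149}{U{\left(\sqrt{11 - 9} \right)} - 185} = \frac{-212 + 149}{-7 - 185} = - \frac{63}{-192} = \left(-63\right) \left(- \frac{1}{192}\right) = \frac{21}{64}$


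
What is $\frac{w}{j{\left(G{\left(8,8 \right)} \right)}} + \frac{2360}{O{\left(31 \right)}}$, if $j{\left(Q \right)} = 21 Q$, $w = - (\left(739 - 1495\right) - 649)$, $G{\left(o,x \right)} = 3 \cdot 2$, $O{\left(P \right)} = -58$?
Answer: $- \frac{107935}{3654} \approx -29.539$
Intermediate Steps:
$G{\left(o,x \right)} = 6$
$w = 1405$ ($w = - (-756 - 649) = \left(-1\right) \left(-1405\right) = 1405$)
$\frac{w}{j{\left(G{\left(8,8 \right)} \right)}} + \frac{2360}{O{\left(31 \right)}} = \frac{1405}{21 \cdot 6} + \frac{2360}{-58} = \frac{1405}{126} + 2360 \left(- \frac{1}{58}\right) = 1405 \cdot \frac{1}{126} - \frac{1180}{29} = \frac{1405}{126} - \frac{1180}{29} = - \frac{107935}{3654}$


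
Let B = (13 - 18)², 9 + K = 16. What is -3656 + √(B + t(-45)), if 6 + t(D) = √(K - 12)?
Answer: -3656 + √(19 + I*√5) ≈ -3651.6 + 0.25605*I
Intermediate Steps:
K = 7 (K = -9 + 16 = 7)
t(D) = -6 + I*√5 (t(D) = -6 + √(7 - 12) = -6 + √(-5) = -6 + I*√5)
B = 25 (B = (-5)² = 25)
-3656 + √(B + t(-45)) = -3656 + √(25 + (-6 + I*√5)) = -3656 + √(19 + I*√5)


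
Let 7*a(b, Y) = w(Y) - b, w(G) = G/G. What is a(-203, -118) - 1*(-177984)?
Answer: 1246092/7 ≈ 1.7801e+5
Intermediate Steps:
w(G) = 1
a(b, Y) = ⅐ - b/7 (a(b, Y) = (1 - b)/7 = ⅐ - b/7)
a(-203, -118) - 1*(-177984) = (⅐ - ⅐*(-203)) - 1*(-177984) = (⅐ + 29) + 177984 = 204/7 + 177984 = 1246092/7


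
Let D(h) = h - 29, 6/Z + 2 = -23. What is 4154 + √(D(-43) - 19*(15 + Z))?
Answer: 4154 + 3*I*√979/5 ≈ 4154.0 + 18.773*I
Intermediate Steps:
Z = -6/25 (Z = 6/(-2 - 23) = 6/(-25) = 6*(-1/25) = -6/25 ≈ -0.24000)
D(h) = -29 + h
4154 + √(D(-43) - 19*(15 + Z)) = 4154 + √((-29 - 43) - 19*(15 - 6/25)) = 4154 + √(-72 - 19*369/25) = 4154 + √(-72 - 7011/25) = 4154 + √(-8811/25) = 4154 + 3*I*√979/5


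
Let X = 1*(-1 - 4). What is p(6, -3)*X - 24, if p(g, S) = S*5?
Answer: 51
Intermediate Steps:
p(g, S) = 5*S
X = -5 (X = 1*(-5) = -5)
p(6, -3)*X - 24 = (5*(-3))*(-5) - 24 = -15*(-5) - 24 = 75 - 24 = 51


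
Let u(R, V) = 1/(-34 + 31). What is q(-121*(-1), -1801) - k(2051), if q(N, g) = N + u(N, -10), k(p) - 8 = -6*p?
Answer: 37256/3 ≈ 12419.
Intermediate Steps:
k(p) = 8 - 6*p
u(R, V) = -1/3 (u(R, V) = 1/(-3) = -1/3)
q(N, g) = -1/3 + N (q(N, g) = N - 1/3 = -1/3 + N)
q(-121*(-1), -1801) - k(2051) = (-1/3 - 121*(-1)) - (8 - 6*2051) = (-1/3 + 121) - (8 - 12306) = 362/3 - 1*(-12298) = 362/3 + 12298 = 37256/3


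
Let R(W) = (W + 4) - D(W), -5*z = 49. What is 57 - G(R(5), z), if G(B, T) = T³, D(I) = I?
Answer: 124774/125 ≈ 998.19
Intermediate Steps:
z = -49/5 (z = -⅕*49 = -49/5 ≈ -9.8000)
R(W) = 4 (R(W) = (W + 4) - W = (4 + W) - W = 4)
57 - G(R(5), z) = 57 - (-49/5)³ = 57 - 1*(-117649/125) = 57 + 117649/125 = 124774/125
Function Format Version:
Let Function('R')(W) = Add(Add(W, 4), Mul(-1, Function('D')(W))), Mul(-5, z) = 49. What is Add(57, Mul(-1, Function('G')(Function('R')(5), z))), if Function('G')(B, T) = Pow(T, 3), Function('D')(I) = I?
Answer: Rational(124774, 125) ≈ 998.19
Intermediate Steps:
z = Rational(-49, 5) (z = Mul(Rational(-1, 5), 49) = Rational(-49, 5) ≈ -9.8000)
Function('R')(W) = 4 (Function('R')(W) = Add(Add(W, 4), Mul(-1, W)) = Add(Add(4, W), Mul(-1, W)) = 4)
Add(57, Mul(-1, Function('G')(Function('R')(5), z))) = Add(57, Mul(-1, Pow(Rational(-49, 5), 3))) = Add(57, Mul(-1, Rational(-117649, 125))) = Add(57, Rational(117649, 125)) = Rational(124774, 125)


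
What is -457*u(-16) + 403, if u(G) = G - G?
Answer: 403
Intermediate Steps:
u(G) = 0
-457*u(-16) + 403 = -457*0 + 403 = 0 + 403 = 403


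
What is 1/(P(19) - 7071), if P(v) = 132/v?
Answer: -19/134217 ≈ -0.00014156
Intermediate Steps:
1/(P(19) - 7071) = 1/(132/19 - 7071) = 1/(-134217/19) = -19/134217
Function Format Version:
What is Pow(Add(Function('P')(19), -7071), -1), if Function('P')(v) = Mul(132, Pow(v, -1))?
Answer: Rational(-19, 134217) ≈ -0.00014156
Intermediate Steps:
Pow(Add(Function('P')(19), -7071), -1) = Pow(Add(Mul(132, Pow(19, -1)), -7071), -1) = Pow(Add(Mul(132, Rational(1, 19)), -7071), -1) = Pow(Add(Rational(132, 19), -7071), -1) = Pow(Rational(-134217, 19), -1) = Rational(-19, 134217)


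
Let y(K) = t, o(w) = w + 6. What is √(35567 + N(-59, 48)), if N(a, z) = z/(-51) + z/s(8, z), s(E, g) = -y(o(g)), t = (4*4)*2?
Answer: 39*√27030/34 ≈ 188.59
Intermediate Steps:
t = 32 (t = 16*2 = 32)
o(w) = 6 + w
y(K) = 32
s(E, g) = -32 (s(E, g) = -1*32 = -32)
N(a, z) = -83*z/1632 (N(a, z) = z/(-51) + z/(-32) = z*(-1/51) + z*(-1/32) = -z/51 - z/32 = -83*z/1632)
√(35567 + N(-59, 48)) = √(35567 - 83/1632*48) = √(35567 - 83/34) = √(1209195/34) = 39*√27030/34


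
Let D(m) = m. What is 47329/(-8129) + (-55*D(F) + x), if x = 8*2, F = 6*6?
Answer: -16012685/8129 ≈ -1969.8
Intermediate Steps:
F = 36
x = 16
47329/(-8129) + (-55*D(F) + x) = 47329/(-8129) + (-55*36 + 16) = 47329*(-1/8129) + (-1980 + 16) = -47329/8129 - 1964 = -16012685/8129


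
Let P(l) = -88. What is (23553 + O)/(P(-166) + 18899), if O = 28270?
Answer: 51823/18811 ≈ 2.7549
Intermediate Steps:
(23553 + O)/(P(-166) + 18899) = (23553 + 28270)/(-88 + 18899) = 51823/18811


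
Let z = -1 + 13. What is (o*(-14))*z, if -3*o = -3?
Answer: -168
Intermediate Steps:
o = 1 (o = -⅓*(-3) = 1)
z = 12
(o*(-14))*z = (1*(-14))*12 = -14*12 = -168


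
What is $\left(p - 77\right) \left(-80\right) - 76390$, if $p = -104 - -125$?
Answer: $-71910$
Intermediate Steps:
$p = 21$ ($p = -104 + 125 = 21$)
$\left(p - 77\right) \left(-80\right) - 76390 = \left(21 - 77\right) \left(-80\right) - 76390 = \left(-56\right) \left(-80\right) - 76390 = 4480 - 76390 = -71910$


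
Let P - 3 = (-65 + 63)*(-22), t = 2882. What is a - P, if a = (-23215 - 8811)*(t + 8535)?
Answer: -365640889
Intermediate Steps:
P = 47 (P = 3 + (-65 + 63)*(-22) = 3 - 2*(-22) = 3 + 44 = 47)
a = -365640842 (a = (-23215 - 8811)*(2882 + 8535) = -32026*11417 = -365640842)
a - P = -365640842 - 1*47 = -365640842 - 47 = -365640889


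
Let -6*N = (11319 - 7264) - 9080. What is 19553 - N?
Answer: 37431/2 ≈ 18716.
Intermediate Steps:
N = 1675/2 (N = -((11319 - 7264) - 9080)/6 = -(4055 - 9080)/6 = -⅙*(-5025) = 1675/2 ≈ 837.50)
19553 - N = 19553 - 1*1675/2 = 19553 - 1675/2 = 37431/2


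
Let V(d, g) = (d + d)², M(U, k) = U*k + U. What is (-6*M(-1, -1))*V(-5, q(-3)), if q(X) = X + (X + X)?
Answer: 0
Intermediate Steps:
M(U, k) = U + U*k
q(X) = 3*X (q(X) = X + 2*X = 3*X)
V(d, g) = 4*d² (V(d, g) = (2*d)² = 4*d²)
(-6*M(-1, -1))*V(-5, q(-3)) = (-(-6)*(1 - 1))*(4*(-5)²) = (-(-6)*0)*(4*25) = -6*0*100 = 0*100 = 0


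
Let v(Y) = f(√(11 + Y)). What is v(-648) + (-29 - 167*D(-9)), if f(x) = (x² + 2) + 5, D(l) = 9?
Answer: -2162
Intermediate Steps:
f(x) = 7 + x² (f(x) = (2 + x²) + 5 = 7 + x²)
v(Y) = 18 + Y (v(Y) = 7 + (√(11 + Y))² = 7 + (11 + Y) = 18 + Y)
v(-648) + (-29 - 167*D(-9)) = (18 - 648) + (-29 - 167*9) = -630 + (-29 - 1503) = -630 - 1532 = -2162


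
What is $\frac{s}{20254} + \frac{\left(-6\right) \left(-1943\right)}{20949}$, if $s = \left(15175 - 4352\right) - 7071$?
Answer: $\frac{52453630}{70716841} \approx 0.74174$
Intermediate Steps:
$s = 3752$ ($s = 10823 - 7071 = 3752$)
$\frac{s}{20254} + \frac{\left(-6\right) \left(-1943\right)}{20949} = \frac{3752}{20254} + \frac{\left(-6\right) \left(-1943\right)}{20949} = 3752 \cdot \frac{1}{20254} + 11658 \cdot \frac{1}{20949} = \frac{1876}{10127} + \frac{3886}{6983} = \frac{52453630}{70716841}$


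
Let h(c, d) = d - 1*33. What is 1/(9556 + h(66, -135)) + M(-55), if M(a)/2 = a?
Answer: -1032679/9388 ≈ -110.00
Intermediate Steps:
M(a) = 2*a
h(c, d) = -33 + d (h(c, d) = d - 33 = -33 + d)
1/(9556 + h(66, -135)) + M(-55) = 1/(9556 + (-33 - 135)) + 2*(-55) = 1/(9556 - 168) - 110 = 1/9388 - 110 = -1032679/9388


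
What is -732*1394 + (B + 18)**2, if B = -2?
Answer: -1020152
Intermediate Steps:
-732*1394 + (B + 18)**2 = -732*1394 + (-2 + 18)**2 = -1020408 + 16**2 = -1020408 + 256 = -1020152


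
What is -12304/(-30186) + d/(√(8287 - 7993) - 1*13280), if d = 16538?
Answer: -1114919811704/1330886446929 - 57883*√6/88179053 ≈ -0.83934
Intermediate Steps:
-12304/(-30186) + d/(√(8287 - 7993) - 1*13280) = -12304/(-30186) + 16538/(√(8287 - 7993) - 1*13280) = -12304*(-1/30186) + 16538/(√294 - 13280) = 6152/15093 + 16538/(7*√6 - 13280) = 6152/15093 + 16538/(-13280 + 7*√6)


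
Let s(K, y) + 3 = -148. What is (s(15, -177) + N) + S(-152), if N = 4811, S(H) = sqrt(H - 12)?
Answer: 4660 + 2*I*sqrt(41) ≈ 4660.0 + 12.806*I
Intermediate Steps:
s(K, y) = -151 (s(K, y) = -3 - 148 = -151)
S(H) = sqrt(-12 + H)
(s(15, -177) + N) + S(-152) = (-151 + 4811) + sqrt(-12 - 152) = 4660 + sqrt(-164) = 4660 + 2*I*sqrt(41)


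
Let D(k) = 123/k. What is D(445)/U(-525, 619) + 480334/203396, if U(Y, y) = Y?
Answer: 18698835507/7919731750 ≈ 2.3610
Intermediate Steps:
D(445)/U(-525, 619) + 480334/203396 = (123/445)/(-525) + 480334/203396 = (123*(1/445))*(-1/525) + 480334*(1/203396) = (123/445)*(-1/525) + 240167/101698 = -41/77875 + 240167/101698 = 18698835507/7919731750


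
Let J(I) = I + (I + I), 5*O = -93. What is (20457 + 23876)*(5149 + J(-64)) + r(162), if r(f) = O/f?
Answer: 59334843839/270 ≈ 2.1976e+8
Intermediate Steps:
O = -93/5 (O = (⅕)*(-93) = -93/5 ≈ -18.600)
J(I) = 3*I (J(I) = I + 2*I = 3*I)
r(f) = -93/(5*f)
(20457 + 23876)*(5149 + J(-64)) + r(162) = (20457 + 23876)*(5149 + 3*(-64)) - 93/5/162 = 44333*(5149 - 192) - 93/5*1/162 = 44333*4957 - 31/270 = 219758681 - 31/270 = 59334843839/270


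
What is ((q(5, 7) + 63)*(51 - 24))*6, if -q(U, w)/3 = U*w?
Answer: -6804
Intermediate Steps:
q(U, w) = -3*U*w
((q(5, 7) + 63)*(51 - 24))*6 = ((-3*5*7 + 63)*(51 - 24))*6 = ((-105 + 63)*27)*6 = -42*27*6 = -1134*6 = -6804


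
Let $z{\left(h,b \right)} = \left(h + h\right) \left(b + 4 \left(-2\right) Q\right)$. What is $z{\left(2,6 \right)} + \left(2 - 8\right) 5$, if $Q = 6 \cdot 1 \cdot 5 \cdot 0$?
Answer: $-6$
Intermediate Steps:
$Q = 0$ ($Q = 6 \cdot 5 \cdot 0 = 6 \cdot 0 = 0$)
$z{\left(h,b \right)} = 2 b h$ ($z{\left(h,b \right)} = \left(h + h\right) \left(b + 4 \left(-2\right) 0\right) = 2 h \left(b - 0\right) = 2 h \left(b + 0\right) = 2 h b = 2 b h$)
$z{\left(2,6 \right)} + \left(2 - 8\right) 5 = 2 \cdot 6 \cdot 2 + \left(2 - 8\right) 5 = 24 + \left(2 - 8\right) 5 = 24 - 30 = -6$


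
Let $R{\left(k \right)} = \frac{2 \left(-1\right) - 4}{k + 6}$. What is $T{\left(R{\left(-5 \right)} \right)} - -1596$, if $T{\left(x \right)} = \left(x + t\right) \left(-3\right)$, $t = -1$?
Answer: $1617$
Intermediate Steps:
$R{\left(k \right)} = - \frac{6}{6 + k}$ ($R{\left(k \right)} = \frac{-2 - 4}{6 + k} = - \frac{6}{6 + k}$)
$T{\left(x \right)} = 3 - 3 x$ ($T{\left(x \right)} = \left(x - 1\right) \left(-3\right) = \left(-1 + x\right) \left(-3\right) = 3 - 3 x$)
$T{\left(R{\left(-5 \right)} \right)} - -1596 = \left(3 - 3 \left(- \frac{6}{6 - 5}\right)\right) - -1596 = \left(3 - 3 \left(- \frac{6}{1}\right)\right) + 1596 = \left(3 - 3 \left(\left(-6\right) 1\right)\right) + 1596 = \left(3 - -18\right) + 1596 = \left(3 + 18\right) + 1596 = 21 + 1596 = 1617$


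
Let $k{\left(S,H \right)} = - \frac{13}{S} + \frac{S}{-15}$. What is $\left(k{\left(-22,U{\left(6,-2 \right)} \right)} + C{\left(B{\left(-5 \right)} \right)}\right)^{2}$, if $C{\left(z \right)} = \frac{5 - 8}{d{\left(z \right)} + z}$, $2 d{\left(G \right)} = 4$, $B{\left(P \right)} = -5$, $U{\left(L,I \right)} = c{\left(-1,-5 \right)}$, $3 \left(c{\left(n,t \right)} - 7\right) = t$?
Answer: $\frac{1018081}{108900} \approx 9.3488$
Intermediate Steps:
$c{\left(n,t \right)} = 7 + \frac{t}{3}$
$U{\left(L,I \right)} = \frac{16}{3}$ ($U{\left(L,I \right)} = 7 + \frac{1}{3} \left(-5\right) = 7 - \frac{5}{3} = \frac{16}{3}$)
$d{\left(G \right)} = 2$ ($d{\left(G \right)} = \frac{1}{2} \cdot 4 = 2$)
$k{\left(S,H \right)} = - \frac{13}{S} - \frac{S}{15}$ ($k{\left(S,H \right)} = - \frac{13}{S} + S \left(- \frac{1}{15}\right) = - \frac{13}{S} - \frac{S}{15}$)
$C{\left(z \right)} = - \frac{3}{2 + z}$ ($C{\left(z \right)} = \frac{5 - 8}{2 + z} = - \frac{3}{2 + z}$)
$\left(k{\left(-22,U{\left(6,-2 \right)} \right)} + C{\left(B{\left(-5 \right)} \right)}\right)^{2} = \left(\left(- \frac{13}{-22} - - \frac{22}{15}\right) - \frac{3}{2 - 5}\right)^{2} = \left(\left(\left(-13\right) \left(- \frac{1}{22}\right) + \frac{22}{15}\right) - \frac{3}{-3}\right)^{2} = \left(\left(\frac{13}{22} + \frac{22}{15}\right) - -1\right)^{2} = \left(\frac{679}{330} + 1\right)^{2} = \left(\frac{1009}{330}\right)^{2} = \frac{1018081}{108900}$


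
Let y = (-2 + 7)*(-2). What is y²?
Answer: 100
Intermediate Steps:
y = -10 (y = 5*(-2) = -10)
y² = (-10)² = 100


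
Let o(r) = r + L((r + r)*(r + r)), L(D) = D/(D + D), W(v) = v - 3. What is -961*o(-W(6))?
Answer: 4805/2 ≈ 2402.5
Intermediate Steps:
W(v) = -3 + v
L(D) = 1/2 (L(D) = D/((2*D)) = D*(1/(2*D)) = 1/2)
o(r) = 1/2 + r (o(r) = r + 1/2 = 1/2 + r)
-961*o(-W(6)) = -961*(1/2 - (-3 + 6)) = -961*(1/2 - 1*3) = -961*(1/2 - 3) = -961*(-5/2) = 4805/2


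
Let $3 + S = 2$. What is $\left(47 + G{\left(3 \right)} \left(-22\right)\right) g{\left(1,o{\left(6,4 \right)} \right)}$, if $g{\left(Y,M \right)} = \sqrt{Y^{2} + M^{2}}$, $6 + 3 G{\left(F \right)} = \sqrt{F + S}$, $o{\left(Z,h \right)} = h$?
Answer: $\frac{\sqrt{17} \left(273 - 22 \sqrt{2}\right)}{3} \approx 332.44$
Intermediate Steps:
$S = -1$ ($S = -3 + 2 = -1$)
$G{\left(F \right)} = -2 + \frac{\sqrt{-1 + F}}{3}$ ($G{\left(F \right)} = -2 + \frac{\sqrt{F - 1}}{3} = -2 + \frac{\sqrt{-1 + F}}{3}$)
$g{\left(Y,M \right)} = \sqrt{M^{2} + Y^{2}}$
$\left(47 + G{\left(3 \right)} \left(-22\right)\right) g{\left(1,o{\left(6,4 \right)} \right)} = \left(47 + \left(-2 + \frac{\sqrt{-1 + 3}}{3}\right) \left(-22\right)\right) \sqrt{4^{2} + 1^{2}} = \left(47 + \left(-2 + \frac{\sqrt{2}}{3}\right) \left(-22\right)\right) \sqrt{16 + 1} = \left(47 + \left(44 - \frac{22 \sqrt{2}}{3}\right)\right) \sqrt{17} = \left(91 - \frac{22 \sqrt{2}}{3}\right) \sqrt{17} = \sqrt{17} \left(91 - \frac{22 \sqrt{2}}{3}\right)$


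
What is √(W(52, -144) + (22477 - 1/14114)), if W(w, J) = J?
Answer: √4448845161554/14114 ≈ 149.44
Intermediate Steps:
√(W(52, -144) + (22477 - 1/14114)) = √(-144 + (22477 - 1/14114)) = √(-144 + 317240377/14114) = √(315207961/14114) = √4448845161554/14114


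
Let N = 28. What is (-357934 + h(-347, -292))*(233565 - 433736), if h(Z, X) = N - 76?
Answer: 71657614922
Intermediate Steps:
h(Z, X) = -48 (h(Z, X) = 28 - 76 = -48)
(-357934 + h(-347, -292))*(233565 - 433736) = (-357934 - 48)*(233565 - 433736) = -357982*(-200171) = 71657614922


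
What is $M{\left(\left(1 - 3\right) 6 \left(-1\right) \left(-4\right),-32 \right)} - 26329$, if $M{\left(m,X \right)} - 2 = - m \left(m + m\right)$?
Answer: $-30935$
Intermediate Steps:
$M{\left(m,X \right)} = 2 - 2 m^{2}$ ($M{\left(m,X \right)} = 2 - m \left(m + m\right) = 2 - m 2 m = 2 - 2 m^{2}$)
$M{\left(\left(1 - 3\right) 6 \left(-1\right) \left(-4\right),-32 \right)} - 26329 = \left(2 - 2 \left(\left(1 - 3\right) 6 \left(-1\right) \left(-4\right)\right)^{2}\right) - 26329 = \left(2 - 2 \left(\left(-2\right) 6 \left(-1\right) \left(-4\right)\right)^{2}\right) - 26329 = \left(2 - 2 \left(\left(-12\right) \left(-1\right) \left(-4\right)\right)^{2}\right) - 26329 = \left(2 - 2 \left(12 \left(-4\right)\right)^{2}\right) - 26329 = \left(2 - 2 \left(-48\right)^{2}\right) - 26329 = \left(2 - 4608\right) - 26329 = -4606 - 26329 = -30935$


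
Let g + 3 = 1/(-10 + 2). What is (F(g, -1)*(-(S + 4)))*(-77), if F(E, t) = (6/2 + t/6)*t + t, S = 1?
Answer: -8855/6 ≈ -1475.8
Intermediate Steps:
g = -25/8 (g = -3 + 1/(-10 + 2) = -3 + 1/(-8) = -3 - ⅛ = -25/8 ≈ -3.1250)
F(E, t) = t + t*(3 + t/6) (F(E, t) = (6*(½) + t*(⅙))*t + t = (3 + t/6)*t + t = t*(3 + t/6) + t = t + t*(3 + t/6))
(F(g, -1)*(-(S + 4)))*(-77) = (((⅙)*(-1)*(24 - 1))*(-(1 + 4)))*(-77) = (((⅙)*(-1)*23)*(-1*5))*(-77) = -23/6*(-5)*(-77) = (115/6)*(-77) = -8855/6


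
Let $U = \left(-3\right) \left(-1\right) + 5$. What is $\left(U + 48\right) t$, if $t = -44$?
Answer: $-2464$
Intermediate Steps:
$U = 8$ ($U = 3 + 5 = 8$)
$\left(U + 48\right) t = \left(8 + 48\right) \left(-44\right) = 56 \left(-44\right) = -2464$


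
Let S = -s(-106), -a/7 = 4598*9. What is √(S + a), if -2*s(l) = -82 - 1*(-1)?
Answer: 3*I*√128762/2 ≈ 538.25*I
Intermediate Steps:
a = -289674 (a = -32186*9 = -7*41382 = -289674)
s(l) = 81/2 (s(l) = -(-82 - 1*(-1))/2 = -(-82 + 1)/2 = -½*(-81) = 81/2)
S = -81/2 (S = -1*81/2 = -81/2 ≈ -40.500)
√(S + a) = √(-81/2 - 289674) = √(-579429/2) = 3*I*√128762/2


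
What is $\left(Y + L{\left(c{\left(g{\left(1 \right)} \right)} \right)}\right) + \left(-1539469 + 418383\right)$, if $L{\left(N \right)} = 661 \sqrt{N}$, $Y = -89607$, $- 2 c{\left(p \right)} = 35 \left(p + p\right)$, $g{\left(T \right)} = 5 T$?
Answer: $-1210693 + 3305 i \sqrt{7} \approx -1.2107 \cdot 10^{6} + 8744.2 i$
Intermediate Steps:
$c{\left(p \right)} = - 35 p$ ($c{\left(p \right)} = - \frac{35 \left(p + p\right)}{2} = - \frac{35 \cdot 2 p}{2} = - \frac{70 p}{2} = - 35 p$)
$\left(Y + L{\left(c{\left(g{\left(1 \right)} \right)} \right)}\right) + \left(-1539469 + 418383\right) = \left(-89607 + 661 \sqrt{- 35 \cdot 5 \cdot 1}\right) + \left(-1539469 + 418383\right) = \left(-89607 + 661 \sqrt{\left(-35\right) 5}\right) - 1121086 = \left(-89607 + 661 \sqrt{-175}\right) - 1121086 = \left(-89607 + 661 \cdot 5 i \sqrt{7}\right) - 1121086 = \left(-89607 + 3305 i \sqrt{7}\right) - 1121086 = -1210693 + 3305 i \sqrt{7}$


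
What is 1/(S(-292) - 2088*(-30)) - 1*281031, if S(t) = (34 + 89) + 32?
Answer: -17647341644/62795 ≈ -2.8103e+5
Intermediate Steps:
S(t) = 155 (S(t) = 123 + 32 = 155)
1/(S(-292) - 2088*(-30)) - 1*281031 = 1/(155 - 2088*(-30)) - 1*281031 = 1/(155 + 62640) - 281031 = 1/62795 - 281031 = -17647341644/62795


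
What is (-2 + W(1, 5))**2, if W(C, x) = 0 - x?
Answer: 49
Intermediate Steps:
W(C, x) = -x
(-2 + W(1, 5))**2 = (-2 - 1*5)**2 = (-2 - 5)**2 = (-7)**2 = 49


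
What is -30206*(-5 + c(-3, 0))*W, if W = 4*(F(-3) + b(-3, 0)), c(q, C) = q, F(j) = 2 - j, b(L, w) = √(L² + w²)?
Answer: 7732736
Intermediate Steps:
W = 32 (W = 4*((2 - 1*(-3)) + √((-3)² + 0²)) = 4*((2 + 3) + √(9 + 0)) = 4*(5 + √9) = 4*(5 + 3) = 4*8 = 32)
-30206*(-5 + c(-3, 0))*W = -30206*(-5 - 3)*32 = -(-241648)*32 = -30206*(-256) = 7732736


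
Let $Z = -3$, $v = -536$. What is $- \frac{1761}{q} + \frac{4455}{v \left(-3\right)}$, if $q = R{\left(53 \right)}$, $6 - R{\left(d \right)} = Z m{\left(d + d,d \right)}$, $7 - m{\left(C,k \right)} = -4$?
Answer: $- \frac{295327}{6968} \approx -42.383$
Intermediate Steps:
$m{\left(C,k \right)} = 11$ ($m{\left(C,k \right)} = 7 - -4 = 7 + 4 = 11$)
$R{\left(d \right)} = 39$ ($R{\left(d \right)} = 6 - \left(-3\right) 11 = 6 - -33 = 6 + 33 = 39$)
$q = 39$
$- \frac{1761}{q} + \frac{4455}{v \left(-3\right)} = - \frac{1761}{39} + \frac{4455}{\left(-536\right) \left(-3\right)} = \left(-1761\right) \frac{1}{39} + \frac{4455}{1608} = - \frac{587}{13} + 4455 \cdot \frac{1}{1608} = - \frac{587}{13} + \frac{1485}{536} = - \frac{295327}{6968}$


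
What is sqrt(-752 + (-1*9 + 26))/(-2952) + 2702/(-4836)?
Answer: -1351/2418 - 7*I*sqrt(15)/2952 ≈ -0.55873 - 0.0091839*I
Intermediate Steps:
sqrt(-752 + (-1*9 + 26))/(-2952) + 2702/(-4836) = sqrt(-752 + (-9 + 26))*(-1/2952) + 2702*(-1/4836) = sqrt(-752 + 17)*(-1/2952) - 1351/2418 = sqrt(-735)*(-1/2952) - 1351/2418 = (7*I*sqrt(15))*(-1/2952) - 1351/2418 = -7*I*sqrt(15)/2952 - 1351/2418 = -1351/2418 - 7*I*sqrt(15)/2952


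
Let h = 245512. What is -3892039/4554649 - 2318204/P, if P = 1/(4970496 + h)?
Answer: -55073770915393671207/4554649 ≈ -1.2092e+13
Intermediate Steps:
P = 1/5216008 (P = 1/(4970496 + 245512) = 1/5216008 ≈ 1.9172e-7)
-3892039/4554649 - 2318204/P = -3892039/4554649 - 2318204/1/5216008 = -3892039*1/4554649 - 2318204*5216008 = -3892039/4554649 - 12091770609632 = -55073770915393671207/4554649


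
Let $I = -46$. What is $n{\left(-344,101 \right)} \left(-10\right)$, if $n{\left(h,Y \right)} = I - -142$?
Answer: $-960$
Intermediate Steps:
$n{\left(h,Y \right)} = 96$ ($n{\left(h,Y \right)} = -46 - -142 = -46 + 142 = 96$)
$n{\left(-344,101 \right)} \left(-10\right) = 96 \left(-10\right) = -960$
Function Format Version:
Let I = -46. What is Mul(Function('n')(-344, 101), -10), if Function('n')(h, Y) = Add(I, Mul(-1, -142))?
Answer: -960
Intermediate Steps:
Function('n')(h, Y) = 96 (Function('n')(h, Y) = Add(-46, Mul(-1, -142)) = Add(-46, 142) = 96)
Mul(Function('n')(-344, 101), -10) = Mul(96, -10) = -960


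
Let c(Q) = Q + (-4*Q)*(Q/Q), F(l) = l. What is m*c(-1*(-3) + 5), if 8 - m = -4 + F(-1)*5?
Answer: -408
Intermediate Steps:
c(Q) = -3*Q (c(Q) = Q - 4*Q*1 = Q - 4*Q = -3*Q)
m = 17 (m = 8 - (-4 - 1*5) = 8 - (-4 - 5) = 8 - 1*(-9) = 8 + 9 = 17)
m*c(-1*(-3) + 5) = 17*(-3*(-1*(-3) + 5)) = 17*(-3*(3 + 5)) = 17*(-3*8) = 17*(-24) = -408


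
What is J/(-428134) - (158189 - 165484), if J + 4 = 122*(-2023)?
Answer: 1561742170/214067 ≈ 7295.6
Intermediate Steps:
J = -246810 (J = -4 + 122*(-2023) = -4 - 246806 = -246810)
J/(-428134) - (158189 - 165484) = -246810/(-428134) - (158189 - 165484) = -246810*(-1/428134) - 1*(-7295) = 123405/214067 + 7295 = 1561742170/214067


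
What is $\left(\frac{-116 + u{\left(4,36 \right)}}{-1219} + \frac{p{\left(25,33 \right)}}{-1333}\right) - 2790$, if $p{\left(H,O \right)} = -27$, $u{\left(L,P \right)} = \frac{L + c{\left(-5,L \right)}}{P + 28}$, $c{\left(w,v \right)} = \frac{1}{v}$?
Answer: $- \frac{1160539872645}{415981312} \approx -2789.9$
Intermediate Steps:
$u{\left(L,P \right)} = \frac{L + \frac{1}{L}}{28 + P}$ ($u{\left(L,P \right)} = \frac{L + \frac{1}{L}}{P + 28} = \frac{L + \frac{1}{L}}{28 + P}$)
$\left(\frac{-116 + u{\left(4,36 \right)}}{-1219} + \frac{p{\left(25,33 \right)}}{-1333}\right) - 2790 = \left(\frac{-116 + \frac{1 + 4^{2}}{4 \left(28 + 36\right)}}{-1219} - \frac{27}{-1333}\right) - 2790 = \left(\left(-116 + \frac{1 + 16}{4 \cdot 64}\right) \left(- \frac{1}{1219}\right) - - \frac{27}{1333}\right) - 2790 = \left(\left(-116 + \frac{1}{4} \cdot \frac{1}{64} \cdot 17\right) \left(- \frac{1}{1219}\right) + \frac{27}{1333}\right) - 2790 = \left(\left(-116 + \frac{17}{256}\right) \left(- \frac{1}{1219}\right) + \frac{27}{1333}\right) - 2790 = \left(\left(- \frac{29679}{256}\right) \left(- \frac{1}{1219}\right) + \frac{27}{1333}\right) - 2790 = \left(\frac{29679}{312064} + \frac{27}{1333}\right) - 2790 = \frac{47987835}{415981312} - 2790 = - \frac{1160539872645}{415981312}$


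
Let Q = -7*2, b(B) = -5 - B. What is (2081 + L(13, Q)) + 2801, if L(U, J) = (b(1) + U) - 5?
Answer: 4884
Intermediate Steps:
Q = -14
L(U, J) = -11 + U (L(U, J) = ((-5 - 1*1) + U) - 5 = ((-5 - 1) + U) - 5 = (-6 + U) - 5 = -11 + U)
(2081 + L(13, Q)) + 2801 = (2081 + (-11 + 13)) + 2801 = (2081 + 2) + 2801 = 2083 + 2801 = 4884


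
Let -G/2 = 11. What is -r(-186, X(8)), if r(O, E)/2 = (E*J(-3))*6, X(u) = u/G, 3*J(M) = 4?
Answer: 64/11 ≈ 5.8182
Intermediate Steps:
G = -22 (G = -2*11 = -22)
J(M) = 4/3 (J(M) = (⅓)*4 = 4/3)
X(u) = -u/22 (X(u) = u/(-22) = u*(-1/22) = -u/22)
r(O, E) = 16*E (r(O, E) = 2*((E*(4/3))*6) = 2*((4*E/3)*6) = 2*(8*E) = 16*E)
-r(-186, X(8)) = -16*(-1/22*8) = -16*(-4)/11 = -1*(-64/11) = 64/11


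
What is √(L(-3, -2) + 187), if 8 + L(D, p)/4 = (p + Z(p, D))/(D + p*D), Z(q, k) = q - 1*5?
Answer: √143 ≈ 11.958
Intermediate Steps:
Z(q, k) = -5 + q (Z(q, k) = q - 5 = -5 + q)
L(D, p) = -32 + 4*(-5 + 2*p)/(D + D*p) (L(D, p) = -32 + 4*((p + (-5 + p))/(D + p*D)) = -32 + 4*((-5 + 2*p)/(D + D*p)) = -32 + 4*(-5 + 2*p)/(D + D*p))
√(L(-3, -2) + 187) = √(4*(-5 - 8*(-3) + 2*(-2) - 8*(-3)*(-2))/(-3*(1 - 2)) + 187) = √(4*(-⅓)*(-5 + 24 - 4 - 48)/(-1) + 187) = √(4*(-⅓)*(-1)*(-33) + 187) = √(-44 + 187) = √143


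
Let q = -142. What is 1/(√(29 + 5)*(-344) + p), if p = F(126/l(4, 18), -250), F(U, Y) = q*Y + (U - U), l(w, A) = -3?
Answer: 8875/314056644 + 43*√34/157028322 ≈ 2.9856e-5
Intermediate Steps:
F(U, Y) = -142*Y (F(U, Y) = -142*Y + (U - U) = -142*Y + 0 = -142*Y)
p = 35500 (p = -142*(-250) = 35500)
1/(√(29 + 5)*(-344) + p) = 1/(√(29 + 5)*(-344) + 35500) = 1/(√34*(-344) + 35500) = 1/(-344*√34 + 35500) = 1/(35500 - 344*√34)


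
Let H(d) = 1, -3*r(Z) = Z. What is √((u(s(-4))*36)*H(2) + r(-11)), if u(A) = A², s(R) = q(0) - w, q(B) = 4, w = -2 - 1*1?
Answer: √15909/3 ≈ 42.044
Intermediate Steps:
r(Z) = -Z/3
w = -3 (w = -2 - 1 = -3)
s(R) = 7 (s(R) = 4 - 1*(-3) = 4 + 3 = 7)
√((u(s(-4))*36)*H(2) + r(-11)) = √((7²*36)*1 - ⅓*(-11)) = √((49*36)*1 + 11/3) = √(1764*1 + 11/3) = √(1764 + 11/3) = √(5303/3) = √15909/3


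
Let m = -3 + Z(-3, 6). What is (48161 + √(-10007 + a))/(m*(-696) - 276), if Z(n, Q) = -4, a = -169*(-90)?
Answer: 48161/4596 + 11*√43/4596 ≈ 10.495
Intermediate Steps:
a = 15210
m = -7 (m = -3 - 4 = -7)
(48161 + √(-10007 + a))/(m*(-696) - 276) = (48161 + √(-10007 + 15210))/(-7*(-696) - 276) = (48161 + √5203)/(4872 - 276) = (48161 + 11*√43)/4596 = (48161 + 11*√43)*(1/4596) = 48161/4596 + 11*√43/4596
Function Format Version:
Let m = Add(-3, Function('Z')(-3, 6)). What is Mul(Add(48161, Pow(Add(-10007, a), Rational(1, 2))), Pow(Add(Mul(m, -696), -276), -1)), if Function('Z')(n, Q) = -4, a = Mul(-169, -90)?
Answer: Add(Rational(48161, 4596), Mul(Rational(11, 4596), Pow(43, Rational(1, 2)))) ≈ 10.495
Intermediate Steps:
a = 15210
m = -7 (m = Add(-3, -4) = -7)
Mul(Add(48161, Pow(Add(-10007, a), Rational(1, 2))), Pow(Add(Mul(m, -696), -276), -1)) = Mul(Add(48161, Pow(Add(-10007, 15210), Rational(1, 2))), Pow(Add(Mul(-7, -696), -276), -1)) = Mul(Add(48161, Pow(5203, Rational(1, 2))), Pow(Add(4872, -276), -1)) = Mul(Add(48161, Mul(11, Pow(43, Rational(1, 2)))), Pow(4596, -1)) = Mul(Add(48161, Mul(11, Pow(43, Rational(1, 2)))), Rational(1, 4596)) = Add(Rational(48161, 4596), Mul(Rational(11, 4596), Pow(43, Rational(1, 2))))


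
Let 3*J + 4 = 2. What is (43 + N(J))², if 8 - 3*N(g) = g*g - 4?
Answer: 1600225/729 ≈ 2195.1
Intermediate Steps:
J = -⅔ (J = -4/3 + (⅓)*2 = -4/3 + ⅔ = -⅔ ≈ -0.66667)
N(g) = 4 - g²/3 (N(g) = 8/3 - (g*g - 4)/3 = 8/3 - (g² - 4)/3 = 8/3 - (-4 + g²)/3 = 8/3 + (4/3 - g²/3) = 4 - g²/3)
(43 + N(J))² = (43 + (4 - (-⅔)²/3))² = (43 + (4 - ⅓*4/9))² = (43 + (4 - 4/27))² = (43 + 104/27)² = (1265/27)² = 1600225/729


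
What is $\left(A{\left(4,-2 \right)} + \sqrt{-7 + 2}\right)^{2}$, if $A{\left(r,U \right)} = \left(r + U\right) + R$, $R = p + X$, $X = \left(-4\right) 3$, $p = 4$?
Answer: $\left(-6 + i \sqrt{5}\right)^{2} \approx 31.0 - 26.833 i$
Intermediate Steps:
$X = -12$
$R = -8$ ($R = 4 - 12 = -8$)
$A{\left(r,U \right)} = -8 + U + r$ ($A{\left(r,U \right)} = \left(r + U\right) - 8 = \left(U + r\right) - 8 = -8 + U + r$)
$\left(A{\left(4,-2 \right)} + \sqrt{-7 + 2}\right)^{2} = \left(\left(-8 - 2 + 4\right) + \sqrt{-7 + 2}\right)^{2} = \left(-6 + \sqrt{-5}\right)^{2} = \left(-6 + i \sqrt{5}\right)^{2}$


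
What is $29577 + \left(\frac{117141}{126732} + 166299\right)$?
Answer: $\frac{8274624791}{42244} \approx 1.9588 \cdot 10^{5}$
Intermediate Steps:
$29577 + \left(\frac{117141}{126732} + 166299\right) = 29577 + \left(117141 \cdot \frac{1}{126732} + 166299\right) = 29577 + \left(\frac{39047}{42244} + 166299\right) = 29577 + \frac{7025174003}{42244} = \frac{8274624791}{42244}$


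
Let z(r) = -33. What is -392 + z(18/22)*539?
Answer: -18179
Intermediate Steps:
-392 + z(18/22)*539 = -392 - 33*539 = -392 - 17787 = -18179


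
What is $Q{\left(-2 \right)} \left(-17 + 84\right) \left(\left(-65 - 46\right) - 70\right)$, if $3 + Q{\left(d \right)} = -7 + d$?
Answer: $145524$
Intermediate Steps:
$Q{\left(d \right)} = -10 + d$ ($Q{\left(d \right)} = -3 + \left(-7 + d\right) = -10 + d$)
$Q{\left(-2 \right)} \left(-17 + 84\right) \left(\left(-65 - 46\right) - 70\right) = \left(-10 - 2\right) \left(-17 + 84\right) \left(\left(-65 - 46\right) - 70\right) = \left(-12\right) 67 \left(-111 - 70\right) = \left(-804\right) \left(-181\right) = 145524$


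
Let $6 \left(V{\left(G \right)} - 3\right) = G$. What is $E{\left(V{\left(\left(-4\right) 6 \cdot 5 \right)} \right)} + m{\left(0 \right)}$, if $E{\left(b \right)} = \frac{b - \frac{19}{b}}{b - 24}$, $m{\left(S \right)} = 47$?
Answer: $\frac{33029}{697} \approx 47.387$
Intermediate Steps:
$V{\left(G \right)} = 3 + \frac{G}{6}$
$E{\left(b \right)} = \frac{b - \frac{19}{b}}{-24 + b}$
$E{\left(V{\left(\left(-4\right) 6 \cdot 5 \right)} \right)} + m{\left(0 \right)} = \frac{-19 + \left(3 + \frac{\left(-4\right) 6 \cdot 5}{6}\right)^{2}}{\left(3 + \frac{\left(-4\right) 6 \cdot 5}{6}\right) \left(-24 + \left(3 + \frac{\left(-4\right) 6 \cdot 5}{6}\right)\right)} + 47 = \frac{-19 + \left(3 + \frac{\left(-24\right) 5}{6}\right)^{2}}{\left(3 + \frac{\left(-24\right) 5}{6}\right) \left(-24 + \left(3 + \frac{\left(-24\right) 5}{6}\right)\right)} + 47 = \frac{-19 + \left(3 + \frac{1}{6} \left(-120\right)\right)^{2}}{\left(3 + \frac{1}{6} \left(-120\right)\right) \left(-24 + \left(3 + \frac{1}{6} \left(-120\right)\right)\right)} + 47 = \frac{-19 + \left(3 - 20\right)^{2}}{\left(3 - 20\right) \left(-24 + \left(3 - 20\right)\right)} + 47 = \frac{-19 + \left(-17\right)^{2}}{\left(-17\right) \left(-24 - 17\right)} + 47 = - \frac{-19 + 289}{17 \left(-41\right)} + 47 = \left(- \frac{1}{17}\right) \left(- \frac{1}{41}\right) 270 + 47 = \frac{270}{697} + 47 = \frac{33029}{697}$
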